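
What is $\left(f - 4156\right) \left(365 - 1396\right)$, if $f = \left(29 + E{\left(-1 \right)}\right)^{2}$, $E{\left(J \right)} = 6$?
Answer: $3021861$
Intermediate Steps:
$f = 1225$ ($f = \left(29 + 6\right)^{2} = 35^{2} = 1225$)
$\left(f - 4156\right) \left(365 - 1396\right) = \left(1225 - 4156\right) \left(365 - 1396\right) = - 2931 \left(365 - 1396\right) = \left(-2931\right) \left(-1031\right) = 3021861$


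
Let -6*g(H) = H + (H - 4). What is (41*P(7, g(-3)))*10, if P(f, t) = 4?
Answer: 1640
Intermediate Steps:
g(H) = ⅔ - H/3 (g(H) = -(H + (H - 4))/6 = -(H + (-4 + H))/6 = -(-4 + 2*H)/6 = ⅔ - H/3)
(41*P(7, g(-3)))*10 = (41*4)*10 = 164*10 = 1640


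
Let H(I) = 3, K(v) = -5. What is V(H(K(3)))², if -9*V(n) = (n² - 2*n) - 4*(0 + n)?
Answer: 1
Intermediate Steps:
V(n) = -n²/9 + 2*n/3 (V(n) = -((n² - 2*n) - 4*(0 + n))/9 = -((n² - 2*n) - 4*n)/9 = -(n² - 6*n)/9 = -n²/9 + 2*n/3)
V(H(K(3)))² = ((⅑)*3*(6 - 1*3))² = ((⅑)*3*(6 - 3))² = ((⅑)*3*3)² = 1² = 1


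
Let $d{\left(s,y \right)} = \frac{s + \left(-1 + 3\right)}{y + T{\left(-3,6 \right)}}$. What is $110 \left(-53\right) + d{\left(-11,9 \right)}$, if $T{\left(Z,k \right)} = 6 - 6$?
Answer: $-5831$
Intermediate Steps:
$T{\left(Z,k \right)} = 0$ ($T{\left(Z,k \right)} = 6 - 6 = 0$)
$d{\left(s,y \right)} = \frac{2 + s}{y}$ ($d{\left(s,y \right)} = \frac{s + \left(-1 + 3\right)}{y + 0} = \frac{s + 2}{y} = \frac{2 + s}{y}$)
$110 \left(-53\right) + d{\left(-11,9 \right)} = 110 \left(-53\right) + \frac{2 - 11}{9} = -5830 + \frac{1}{9} \left(-9\right) = -5830 - 1 = -5831$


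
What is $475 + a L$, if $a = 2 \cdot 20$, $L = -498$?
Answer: $-19445$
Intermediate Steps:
$a = 40$
$475 + a L = 475 + 40 \left(-498\right) = 475 - 19920 = -19445$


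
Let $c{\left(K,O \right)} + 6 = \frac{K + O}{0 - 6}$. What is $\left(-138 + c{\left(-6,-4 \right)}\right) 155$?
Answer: $- \frac{66185}{3} \approx -22062.0$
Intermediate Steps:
$c{\left(K,O \right)} = -6 - \frac{K}{6} - \frac{O}{6}$ ($c{\left(K,O \right)} = -6 + \frac{K + O}{0 - 6} = -6 + \frac{K + O}{-6} = -6 + \left(K + O\right) \left(- \frac{1}{6}\right) = -6 - \left(\frac{K}{6} + \frac{O}{6}\right) = -6 - \frac{K}{6} - \frac{O}{6}$)
$\left(-138 + c{\left(-6,-4 \right)}\right) 155 = \left(-138 - \frac{13}{3}\right) 155 = \left(- \frac{427}{3}\right) 155 = - \frac{66185}{3}$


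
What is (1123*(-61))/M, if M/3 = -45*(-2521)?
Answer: -68503/340335 ≈ -0.20128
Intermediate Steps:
M = 340335 (M = 3*(-45*(-2521)) = 3*113445 = 340335)
(1123*(-61))/M = (1123*(-61))/340335 = -68503*1/340335 = -68503/340335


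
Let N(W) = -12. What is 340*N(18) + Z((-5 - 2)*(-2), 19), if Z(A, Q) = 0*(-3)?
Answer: -4080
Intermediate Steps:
Z(A, Q) = 0
340*N(18) + Z((-5 - 2)*(-2), 19) = 340*(-12) + 0 = -4080 + 0 = -4080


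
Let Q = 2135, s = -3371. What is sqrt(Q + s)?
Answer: 2*I*sqrt(309) ≈ 35.157*I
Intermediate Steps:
sqrt(Q + s) = sqrt(2135 - 3371) = sqrt(-1236) = 2*I*sqrt(309)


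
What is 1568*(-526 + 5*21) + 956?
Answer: -659172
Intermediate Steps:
1568*(-526 + 5*21) + 956 = 1568*(-526 + 105) + 956 = 1568*(-421) + 956 = -660128 + 956 = -659172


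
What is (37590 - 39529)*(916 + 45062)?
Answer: -89151342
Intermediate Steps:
(37590 - 39529)*(916 + 45062) = -1939*45978 = -89151342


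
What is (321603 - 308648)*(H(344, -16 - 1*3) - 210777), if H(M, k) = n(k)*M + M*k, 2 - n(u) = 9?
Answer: -2846485555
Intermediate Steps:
n(u) = -7 (n(u) = 2 - 1*9 = 2 - 9 = -7)
H(M, k) = -7*M + M*k
(321603 - 308648)*(H(344, -16 - 1*3) - 210777) = (321603 - 308648)*(344*(-7 + (-16 - 1*3)) - 210777) = 12955*(344*(-7 + (-16 - 3)) - 210777) = 12955*(344*(-7 - 19) - 210777) = 12955*(344*(-26) - 210777) = 12955*(-8944 - 210777) = 12955*(-219721) = -2846485555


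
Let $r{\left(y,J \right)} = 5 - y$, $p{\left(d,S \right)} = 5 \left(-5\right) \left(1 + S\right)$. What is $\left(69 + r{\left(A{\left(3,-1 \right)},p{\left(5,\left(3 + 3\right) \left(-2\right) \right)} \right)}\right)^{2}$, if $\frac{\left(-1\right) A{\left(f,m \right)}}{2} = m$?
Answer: $5184$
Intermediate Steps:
$A{\left(f,m \right)} = - 2 m$
$p{\left(d,S \right)} = -25 - 25 S$ ($p{\left(d,S \right)} = - 25 \left(1 + S\right) = -25 - 25 S$)
$\left(69 + r{\left(A{\left(3,-1 \right)},p{\left(5,\left(3 + 3\right) \left(-2\right) \right)} \right)}\right)^{2} = \left(69 + \left(5 - \left(-2\right) \left(-1\right)\right)\right)^{2} = \left(69 + \left(5 - 2\right)\right)^{2} = \left(69 + 3\right)^{2} = 72^{2} = 5184$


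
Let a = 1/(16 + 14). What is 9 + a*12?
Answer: 47/5 ≈ 9.4000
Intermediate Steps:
a = 1/30 ≈ 0.033333
9 + a*12 = 9 + (1/30)*12 = 9 + ⅖ = 47/5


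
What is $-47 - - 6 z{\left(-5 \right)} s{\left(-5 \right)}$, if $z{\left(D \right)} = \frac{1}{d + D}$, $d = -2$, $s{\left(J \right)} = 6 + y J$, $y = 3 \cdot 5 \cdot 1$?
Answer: $\frac{85}{7} \approx 12.143$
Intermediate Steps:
$y = 15$ ($y = 15 \cdot 1 = 15$)
$s{\left(J \right)} = 6 + 15 J$
$z{\left(D \right)} = \frac{1}{-2 + D}$
$-47 - - 6 z{\left(-5 \right)} s{\left(-5 \right)} = -47 - - \frac{6}{-2 - 5} \left(6 + 15 \left(-5\right)\right) = -47 - - \frac{6}{-7} \left(6 - 75\right) = -47 - \left(-6\right) \left(- \frac{1}{7}\right) \left(-69\right) = -47 - \frac{6}{7} \left(-69\right) = -47 - - \frac{414}{7} = -47 + \frac{414}{7} = \frac{85}{7}$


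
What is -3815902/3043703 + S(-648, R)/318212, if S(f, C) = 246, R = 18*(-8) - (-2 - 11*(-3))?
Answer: -606758528143/484271409518 ≈ -1.2529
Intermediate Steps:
R = -175 (R = -144 - (-2 + 33) = -144 - 1*31 = -144 - 31 = -175)
-3815902/3043703 + S(-648, R)/318212 = -3815902/3043703 + 246/318212 = -3815902*1/3043703 + 246*(1/318212) = -3815902/3043703 + 123/159106 = -606758528143/484271409518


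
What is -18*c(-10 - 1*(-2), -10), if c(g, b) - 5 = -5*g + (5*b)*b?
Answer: -9810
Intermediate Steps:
c(g, b) = 5 - 5*g + 5*b² (c(g, b) = 5 + (-5*g + (5*b)*b) = 5 + (-5*g + 5*b²) = 5 - 5*g + 5*b²)
-18*c(-10 - 1*(-2), -10) = -18*(5 - 5*(-10 - 1*(-2)) + 5*(-10)²) = -18*(5 - 5*(-10 + 2) + 5*100) = -18*(5 - 5*(-8) + 500) = -18*(5 + 40 + 500) = -18*545 = -9810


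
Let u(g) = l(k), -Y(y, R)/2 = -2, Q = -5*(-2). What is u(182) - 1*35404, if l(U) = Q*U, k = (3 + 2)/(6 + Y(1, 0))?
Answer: -35399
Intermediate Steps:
Q = 10
Y(y, R) = 4 (Y(y, R) = -2*(-2) = 4)
k = ½ (k = (3 + 2)/(6 + 4) = 5/10 = 5*(⅒) = ½ ≈ 0.50000)
l(U) = 10*U
u(g) = 5 (u(g) = 10*(½) = 5)
u(182) - 1*35404 = 5 - 1*35404 = 5 - 35404 = -35399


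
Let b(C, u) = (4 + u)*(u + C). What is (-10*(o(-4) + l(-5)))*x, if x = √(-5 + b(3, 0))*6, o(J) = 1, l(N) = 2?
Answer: -180*√7 ≈ -476.24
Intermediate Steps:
b(C, u) = (4 + u)*(C + u)
x = 6*√7 (x = √(-5 + (0² + 4*3 + 4*0 + 3*0))*6 = √(-5 + (0 + 12 + 0 + 0))*6 = √(-5 + 12)*6 = √7*6 = 6*√7 ≈ 15.875)
(-10*(o(-4) + l(-5)))*x = (-10*(1 + 2))*(6*√7) = (-10*3)*(6*√7) = -180*√7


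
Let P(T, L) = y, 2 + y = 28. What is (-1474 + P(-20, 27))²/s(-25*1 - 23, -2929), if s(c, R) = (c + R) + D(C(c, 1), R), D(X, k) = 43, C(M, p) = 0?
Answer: -1048352/1467 ≈ -714.62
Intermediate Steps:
y = 26 (y = -2 + 28 = 26)
P(T, L) = 26
s(c, R) = 43 + R + c (s(c, R) = (c + R) + 43 = (R + c) + 43 = 43 + R + c)
(-1474 + P(-20, 27))²/s(-25*1 - 23, -2929) = (-1474 + 26)²/(43 - 2929 + (-25*1 - 23)) = (-1448)²/(43 - 2929 + (-25 - 23)) = 2096704/(43 - 2929 - 48) = 2096704/(-2934) = 2096704*(-1/2934) = -1048352/1467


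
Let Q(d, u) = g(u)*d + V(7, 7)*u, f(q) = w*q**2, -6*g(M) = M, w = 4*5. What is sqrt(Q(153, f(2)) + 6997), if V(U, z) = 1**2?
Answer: sqrt(5037) ≈ 70.972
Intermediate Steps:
w = 20
V(U, z) = 1
g(M) = -M/6
f(q) = 20*q**2
Q(d, u) = u - d*u/6 (Q(d, u) = (-u/6)*d + 1*u = -d*u/6 + u = u - d*u/6)
sqrt(Q(153, f(2)) + 6997) = sqrt((20*2**2)*(6 - 1*153)/6 + 6997) = sqrt((20*4)*(6 - 153)/6 + 6997) = sqrt((1/6)*80*(-147) + 6997) = sqrt(-1960 + 6997) = sqrt(5037)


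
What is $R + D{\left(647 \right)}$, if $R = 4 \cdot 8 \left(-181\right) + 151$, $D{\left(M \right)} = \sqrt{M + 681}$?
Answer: $-5641 + 4 \sqrt{83} \approx -5604.6$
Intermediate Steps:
$D{\left(M \right)} = \sqrt{681 + M}$
$R = -5641$ ($R = 32 \left(-181\right) + 151 = -5792 + 151 = -5641$)
$R + D{\left(647 \right)} = -5641 + \sqrt{681 + 647} = -5641 + \sqrt{1328} = -5641 + 4 \sqrt{83}$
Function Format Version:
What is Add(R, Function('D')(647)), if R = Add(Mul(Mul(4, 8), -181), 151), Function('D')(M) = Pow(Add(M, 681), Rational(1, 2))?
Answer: Add(-5641, Mul(4, Pow(83, Rational(1, 2)))) ≈ -5604.6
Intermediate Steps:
Function('D')(M) = Pow(Add(681, M), Rational(1, 2))
R = -5641 (R = Add(Mul(32, -181), 151) = Add(-5792, 151) = -5641)
Add(R, Function('D')(647)) = Add(-5641, Pow(Add(681, 647), Rational(1, 2))) = Add(-5641, Pow(1328, Rational(1, 2))) = Add(-5641, Mul(4, Pow(83, Rational(1, 2))))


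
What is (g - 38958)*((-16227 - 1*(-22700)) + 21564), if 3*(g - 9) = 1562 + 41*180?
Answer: -3025332485/3 ≈ -1.0084e+9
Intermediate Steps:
g = 8969/3 (g = 9 + (1562 + 41*180)/3 = 9 + (1562 + 7380)/3 = 9 + (⅓)*8942 = 9 + 8942/3 = 8969/3 ≈ 2989.7)
(g - 38958)*((-16227 - 1*(-22700)) + 21564) = (8969/3 - 38958)*((-16227 - 1*(-22700)) + 21564) = -107905*((-16227 + 22700) + 21564)/3 = -107905*(6473 + 21564)/3 = -107905/3*28037 = -3025332485/3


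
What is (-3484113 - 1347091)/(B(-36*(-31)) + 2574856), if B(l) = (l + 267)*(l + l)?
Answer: -172543/202204 ≈ -0.85331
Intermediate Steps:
B(l) = 2*l*(267 + l) (B(l) = (267 + l)*(2*l) = 2*l*(267 + l))
(-3484113 - 1347091)/(B(-36*(-31)) + 2574856) = (-3484113 - 1347091)/(2*(-36*(-31))*(267 - 36*(-31)) + 2574856) = -4831204/(2*1116*(267 + 1116) + 2574856) = -4831204/(2*1116*1383 + 2574856) = -4831204/(3086856 + 2574856) = -4831204/5661712 = -4831204*1/5661712 = -172543/202204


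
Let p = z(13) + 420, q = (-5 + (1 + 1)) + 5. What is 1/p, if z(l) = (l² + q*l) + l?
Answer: 1/628 ≈ 0.0015924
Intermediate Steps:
q = 2 (q = (-5 + 2) + 5 = -3 + 5 = 2)
z(l) = l² + 3*l (z(l) = (l² + 2*l) + l = l² + 3*l)
p = 628 (p = 13*(3 + 13) + 420 = 13*16 + 420 = 208 + 420 = 628)
1/p = 1/628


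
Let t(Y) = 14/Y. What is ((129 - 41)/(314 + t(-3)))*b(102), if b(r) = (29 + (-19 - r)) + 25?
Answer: -2211/116 ≈ -19.060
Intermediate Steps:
b(r) = 35 - r (b(r) = (10 - r) + 25 = 35 - r)
((129 - 41)/(314 + t(-3)))*b(102) = ((129 - 41)/(314 + 14/(-3)))*(35 - 1*102) = (88/(314 + 14*(-⅓)))*(35 - 102) = (88/(314 - 14/3))*(-67) = (88/(928/3))*(-67) = (88*(3/928))*(-67) = (33/116)*(-67) = -2211/116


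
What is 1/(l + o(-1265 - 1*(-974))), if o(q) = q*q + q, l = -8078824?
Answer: -1/7994434 ≈ -1.2509e-7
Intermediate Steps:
o(q) = q + q² (o(q) = q² + q = q + q²)
1/(l + o(-1265 - 1*(-974))) = 1/(-8078824 + (-1265 - 1*(-974))*(1 + (-1265 - 1*(-974)))) = 1/(-8078824 + (-1265 + 974)*(1 + (-1265 + 974))) = 1/(-8078824 - 291*(1 - 291)) = 1/(-8078824 - 291*(-290)) = 1/(-8078824 + 84390) = 1/(-7994434) = -1/7994434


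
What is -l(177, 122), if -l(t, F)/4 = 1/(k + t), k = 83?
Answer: 1/65 ≈ 0.015385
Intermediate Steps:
l(t, F) = -4/(83 + t)
-l(177, 122) = -(-4)/(83 + 177) = -(-4)/260 = -1*(-1/65) = 1/65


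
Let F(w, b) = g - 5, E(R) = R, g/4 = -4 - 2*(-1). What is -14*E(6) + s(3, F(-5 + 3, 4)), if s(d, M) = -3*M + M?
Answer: -58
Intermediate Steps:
g = -8 (g = 4*(-4 - 2*(-1)) = 4*(-4 + 2) = 4*(-2) = -8)
F(w, b) = -13 (F(w, b) = -8 - 5 = -13)
s(d, M) = -2*M
-14*E(6) + s(3, F(-5 + 3, 4)) = -14*6 - 2*(-13) = -84 + 26 = -58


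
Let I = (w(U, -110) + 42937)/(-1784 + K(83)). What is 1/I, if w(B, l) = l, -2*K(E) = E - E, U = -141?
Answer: -1784/42827 ≈ -0.041656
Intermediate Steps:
K(E) = 0 (K(E) = -(E - E)/2 = -½*0 = 0)
I = -42827/1784 (I = (-110 + 42937)/(-1784 + 0) = 42827/(-1784) = 42827*(-1/1784) = -42827/1784 ≈ -24.006)
1/I = 1/(-42827/1784) = -1784/42827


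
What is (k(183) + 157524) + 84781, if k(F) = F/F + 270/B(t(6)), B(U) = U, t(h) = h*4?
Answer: 969269/4 ≈ 2.4232e+5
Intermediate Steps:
t(h) = 4*h
k(F) = 49/4 (k(F) = F/F + 270/((4*6)) = 1 + 270/24 = 1 + 270*(1/24) = 1 + 45/4 = 49/4)
(k(183) + 157524) + 84781 = (49/4 + 157524) + 84781 = 630145/4 + 84781 = 969269/4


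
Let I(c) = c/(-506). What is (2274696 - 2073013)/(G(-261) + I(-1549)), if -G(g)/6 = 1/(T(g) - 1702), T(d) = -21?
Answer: 175834903354/2671963 ≈ 65807.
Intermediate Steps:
I(c) = -c/506 (I(c) = c*(-1/506) = -c/506)
G(g) = 6/1723 (G(g) = -6/(-21 - 1702) = -6/(-1723) = -6*(-1/1723) = 6/1723)
(2274696 - 2073013)/(G(-261) + I(-1549)) = (2274696 - 2073013)/(6/1723 - 1/506*(-1549)) = 201683/(6/1723 + 1549/506) = 201683/(2671963/871838) = 201683*(871838/2671963) = 175834903354/2671963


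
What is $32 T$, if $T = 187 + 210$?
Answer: $12704$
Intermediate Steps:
$T = 397$
$32 T = 32 \cdot 397 = 12704$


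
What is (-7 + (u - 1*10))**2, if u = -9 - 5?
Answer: 961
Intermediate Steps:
u = -14
(-7 + (u - 1*10))**2 = (-7 + (-14 - 1*10))**2 = (-7 + (-14 - 10))**2 = (-7 - 24)**2 = (-31)**2 = 961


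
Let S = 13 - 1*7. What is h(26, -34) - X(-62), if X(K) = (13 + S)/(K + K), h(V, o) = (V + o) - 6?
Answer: -1717/124 ≈ -13.847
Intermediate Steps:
S = 6 (S = 13 - 7 = 6)
h(V, o) = -6 + V + o
X(K) = 19/(2*K) (X(K) = (13 + 6)/(K + K) = 19/((2*K)) = 19*(1/(2*K)) = 19/(2*K))
h(26, -34) - X(-62) = (-6 + 26 - 34) - 19/(2*(-62)) = -14 - 19*(-1)/(2*62) = -14 - 1*(-19/124) = -14 + 19/124 = -1717/124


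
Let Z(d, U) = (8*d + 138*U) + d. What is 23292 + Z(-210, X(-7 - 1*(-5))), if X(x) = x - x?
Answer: 21402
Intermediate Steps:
X(x) = 0
Z(d, U) = 9*d + 138*U
23292 + Z(-210, X(-7 - 1*(-5))) = 23292 + (9*(-210) + 138*0) = 23292 + (-1890 + 0) = 23292 - 1890 = 21402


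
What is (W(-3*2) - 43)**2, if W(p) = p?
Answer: 2401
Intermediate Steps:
(W(-3*2) - 43)**2 = (-3*2 - 43)**2 = (-6 - 43)**2 = (-49)**2 = 2401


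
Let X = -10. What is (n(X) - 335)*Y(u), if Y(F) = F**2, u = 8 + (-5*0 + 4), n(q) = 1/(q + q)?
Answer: -241236/5 ≈ -48247.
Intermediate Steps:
n(q) = 1/(2*q)
u = 12 (u = 8 + (0 + 4) = 8 + 4 = 12)
(n(X) - 335)*Y(u) = ((1/2)/(-10) - 335)*12**2 = ((1/2)*(-1/10) - 335)*144 = (-1/20 - 335)*144 = -6701/20*144 = -241236/5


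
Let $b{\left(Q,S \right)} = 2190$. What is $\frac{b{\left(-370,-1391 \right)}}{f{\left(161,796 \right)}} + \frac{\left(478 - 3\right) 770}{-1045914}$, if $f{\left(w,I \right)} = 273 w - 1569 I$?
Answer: $- \frac{73834782485}{210049339749} \approx -0.35151$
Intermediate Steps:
$f{\left(w,I \right)} = - 1569 I + 273 w$
$\frac{b{\left(-370,-1391 \right)}}{f{\left(161,796 \right)}} + \frac{\left(478 - 3\right) 770}{-1045914} = \frac{2190}{\left(-1569\right) 796 + 273 \cdot 161} + \frac{\left(478 - 3\right) 770}{-1045914} = \frac{2190}{-1248924 + 43953} + 475 \cdot 770 \left(- \frac{1}{1045914}\right) = \frac{2190}{-1204971} + 365750 \left(- \frac{1}{1045914}\right) = 2190 \left(- \frac{1}{1204971}\right) - \frac{182875}{522957} = - \frac{730}{401657} - \frac{182875}{522957} = - \frac{73834782485}{210049339749}$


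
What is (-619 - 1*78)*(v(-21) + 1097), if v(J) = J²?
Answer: -1071986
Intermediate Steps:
(-619 - 1*78)*(v(-21) + 1097) = (-619 - 1*78)*((-21)² + 1097) = (-619 - 78)*(441 + 1097) = -697*1538 = -1071986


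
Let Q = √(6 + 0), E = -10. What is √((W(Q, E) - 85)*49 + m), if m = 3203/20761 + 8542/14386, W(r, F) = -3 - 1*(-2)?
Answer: 2*I*√23489517526415804669/149333873 ≈ 64.91*I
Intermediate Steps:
Q = √6 ≈ 2.4495
W(r, F) = -1 (W(r, F) = -3 + 2 = -1)
m = 111709410/149333873 (m = 3203*(1/20761) + 8542*(1/14386) = 3203/20761 + 4271/7193 = 111709410/149333873 ≈ 0.74805)
√((W(Q, E) - 85)*49 + m) = √((-1 - 85)*49 + 111709410/149333873) = √(-86*49 + 111709410/149333873) = √(-4214 + 111709410/149333873) = √(-629181231412/149333873) = 2*I*√23489517526415804669/149333873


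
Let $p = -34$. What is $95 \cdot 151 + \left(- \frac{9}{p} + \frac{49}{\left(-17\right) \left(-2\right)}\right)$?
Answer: $\frac{243894}{17} \approx 14347.0$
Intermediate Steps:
$95 \cdot 151 + \left(- \frac{9}{p} + \frac{49}{\left(-17\right) \left(-2\right)}\right) = 95 \cdot 151 + \left(- \frac{9}{-34} + \frac{49}{\left(-17\right) \left(-2\right)}\right) = 14345 - \left(- \frac{9}{34} - \frac{49}{34}\right) = 14345 + \left(\frac{9}{34} + 49 \cdot \frac{1}{34}\right) = 14345 + \left(\frac{9}{34} + \frac{49}{34}\right) = 14345 + \frac{29}{17} = \frac{243894}{17}$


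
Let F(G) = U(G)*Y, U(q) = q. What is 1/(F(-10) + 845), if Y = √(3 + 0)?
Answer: 169/142745 + 2*√3/142745 ≈ 0.0012082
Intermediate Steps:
Y = √3 ≈ 1.7320
F(G) = G*√3
1/(F(-10) + 845) = 1/(-10*√3 + 845) = 1/(845 - 10*√3)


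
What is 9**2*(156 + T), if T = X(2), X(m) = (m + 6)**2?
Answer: 17820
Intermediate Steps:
X(m) = (6 + m)**2
T = 64 (T = (6 + 2)**2 = 8**2 = 64)
9**2*(156 + T) = 9**2*(156 + 64) = 81*220 = 17820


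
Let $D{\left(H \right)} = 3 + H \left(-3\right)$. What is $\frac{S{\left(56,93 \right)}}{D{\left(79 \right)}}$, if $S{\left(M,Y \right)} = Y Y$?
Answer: $- \frac{961}{26} \approx -36.962$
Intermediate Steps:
$D{\left(H \right)} = 3 - 3 H$
$S{\left(M,Y \right)} = Y^{2}$
$\frac{S{\left(56,93 \right)}}{D{\left(79 \right)}} = \frac{93^{2}}{3 - 237} = \frac{8649}{3 - 237} = \frac{8649}{-234} = 8649 \left(- \frac{1}{234}\right) = - \frac{961}{26}$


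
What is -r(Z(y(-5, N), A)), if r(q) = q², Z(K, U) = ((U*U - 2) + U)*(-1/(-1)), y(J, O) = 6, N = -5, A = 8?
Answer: -4900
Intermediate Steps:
Z(K, U) = -2 + U + U² (Z(K, U) = ((U² - 2) + U)*(-1*(-1)) = ((-2 + U²) + U)*1 = (-2 + U + U²)*1 = -2 + U + U²)
-r(Z(y(-5, N), A)) = -(-2 + 8 + 8²)² = -(-2 + 8 + 64)² = -1*70² = -1*4900 = -4900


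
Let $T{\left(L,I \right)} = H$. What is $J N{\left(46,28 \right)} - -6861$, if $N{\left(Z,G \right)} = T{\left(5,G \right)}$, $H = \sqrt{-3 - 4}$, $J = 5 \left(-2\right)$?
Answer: $6861 - 10 i \sqrt{7} \approx 6861.0 - 26.458 i$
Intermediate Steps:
$J = -10$
$H = i \sqrt{7}$ ($H = \sqrt{-7} = i \sqrt{7} \approx 2.6458 i$)
$T{\left(L,I \right)} = i \sqrt{7}$
$N{\left(Z,G \right)} = i \sqrt{7}$
$J N{\left(46,28 \right)} - -6861 = - 10 i \sqrt{7} - -6861 = - 10 i \sqrt{7} + 6861 = 6861 - 10 i \sqrt{7}$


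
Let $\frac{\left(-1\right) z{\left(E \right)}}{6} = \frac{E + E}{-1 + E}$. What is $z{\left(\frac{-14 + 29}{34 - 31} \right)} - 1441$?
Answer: $-1456$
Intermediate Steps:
$z{\left(E \right)} = - \frac{12 E}{-1 + E}$ ($z{\left(E \right)} = - 6 \frac{E + E}{-1 + E} = - 6 \frac{2 E}{-1 + E} = - \frac{12 E}{-1 + E}$)
$z{\left(\frac{-14 + 29}{34 - 31} \right)} - 1441 = - \frac{12 \frac{-14 + 29}{34 - 31}}{-1 + \frac{-14 + 29}{34 - 31}} - 1441 = - \frac{12 \cdot \frac{15}{3}}{-1 + \frac{15}{3}} - 1441 = - \frac{12 \cdot 15 \cdot \frac{1}{3}}{-1 + 15 \cdot \frac{1}{3}} - 1441 = \left(-12\right) 5 \frac{1}{-1 + 5} - 1441 = \left(-12\right) 5 \cdot \frac{1}{4} - 1441 = -15 - 1441 = -1456$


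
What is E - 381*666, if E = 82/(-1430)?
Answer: -181428431/715 ≈ -2.5375e+5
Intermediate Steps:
E = -41/715 (E = 82*(-1/1430) = -41/715 ≈ -0.057343)
E - 381*666 = -41/715 - 381*666 = -41/715 - 253746 = -181428431/715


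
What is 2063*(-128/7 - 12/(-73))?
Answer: -19103380/511 ≈ -37384.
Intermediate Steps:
2063*(-128/7 - 12/(-73)) = 2063*(-128*⅐ - 12*(-1/73)) = 2063*(-128/7 + 12/73) = 2063*(-9260/511) = -19103380/511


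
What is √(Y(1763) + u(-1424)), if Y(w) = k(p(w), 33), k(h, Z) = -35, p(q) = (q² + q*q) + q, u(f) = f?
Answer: I*√1459 ≈ 38.197*I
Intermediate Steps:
p(q) = q + 2*q² (p(q) = (q² + q²) + q = 2*q² + q = q + 2*q²)
Y(w) = -35
√(Y(1763) + u(-1424)) = √(-35 - 1424) = √(-1459) = I*√1459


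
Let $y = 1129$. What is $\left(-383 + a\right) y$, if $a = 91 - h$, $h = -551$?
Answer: $292411$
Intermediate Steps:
$a = 642$ ($a = 91 - -551 = 91 + 551 = 642$)
$\left(-383 + a\right) y = \left(-383 + 642\right) 1129 = 259 \cdot 1129 = 292411$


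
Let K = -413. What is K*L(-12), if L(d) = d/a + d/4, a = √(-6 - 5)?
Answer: 1239 - 4956*I*√11/11 ≈ 1239.0 - 1494.3*I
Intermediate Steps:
a = I*√11 (a = √(-11) = I*√11 ≈ 3.3166*I)
L(d) = d/4 - I*d*√11/11 (L(d) = d/((I*√11)) + d/4 = d*(-I*√11/11) + d*(¼) = -I*d*√11/11 + d/4 = d/4 - I*d*√11/11)
K*L(-12) = -413*(-12)*(11 - 4*I*√11)/44 = -413*(-3 + 12*I*√11/11) = 1239 - 4956*I*√11/11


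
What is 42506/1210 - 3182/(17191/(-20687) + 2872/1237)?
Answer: -48452461325449/23079417185 ≈ -2099.4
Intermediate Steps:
42506/1210 - 3182/(17191/(-20687) + 2872/1237) = 42506*(1/1210) - 3182/(17191*(-1/20687) + 2872*(1/1237)) = 21253/605 - 3182/(-17191/20687 + 2872/1237) = 21253/605 - 3182/38147797/25589819 = 21253/605 - 3182*25589819/38147797 = 21253/605 - 81426804058/38147797 = -48452461325449/23079417185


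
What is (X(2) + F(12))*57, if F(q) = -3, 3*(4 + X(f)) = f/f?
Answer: -380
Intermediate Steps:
X(f) = -11/3 (X(f) = -4 + (f/f)/3 = -4 + (1/3)*1 = -4 + 1/3 = -11/3)
(X(2) + F(12))*57 = (-11/3 - 3)*57 = -20/3*57 = -380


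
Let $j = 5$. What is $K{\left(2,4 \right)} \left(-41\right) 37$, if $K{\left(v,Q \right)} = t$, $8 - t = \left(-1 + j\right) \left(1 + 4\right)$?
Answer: $18204$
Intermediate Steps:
$t = -12$ ($t = 8 - \left(-1 + 5\right) \left(1 + 4\right) = 8 - 4 \cdot 5 = 8 - 20 = -12$)
$K{\left(v,Q \right)} = -12$
$K{\left(2,4 \right)} \left(-41\right) 37 = \left(-12\right) \left(-41\right) 37 = 492 \cdot 37 = 18204$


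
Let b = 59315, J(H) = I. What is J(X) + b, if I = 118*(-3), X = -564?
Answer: 58961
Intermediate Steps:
I = -354
J(H) = -354
J(X) + b = -354 + 59315 = 58961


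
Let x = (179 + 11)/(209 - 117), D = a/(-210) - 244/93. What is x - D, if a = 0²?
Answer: 20059/4278 ≈ 4.6889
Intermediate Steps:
a = 0
D = -244/93 (D = 0/(-210) - 244/93 = 0*(-1/210) - 244*1/93 = 0 - 244/93 = -244/93 ≈ -2.6237)
x = 95/46 (x = 190/92 = 190*(1/92) = 95/46 ≈ 2.0652)
x - D = 95/46 - 1*(-244/93) = 95/46 + 244/93 = 20059/4278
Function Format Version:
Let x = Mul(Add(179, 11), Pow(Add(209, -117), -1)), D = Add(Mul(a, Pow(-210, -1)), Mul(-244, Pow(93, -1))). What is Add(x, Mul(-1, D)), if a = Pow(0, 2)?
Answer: Rational(20059, 4278) ≈ 4.6889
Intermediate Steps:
a = 0
D = Rational(-244, 93) (D = Add(Mul(0, Pow(-210, -1)), Mul(-244, Pow(93, -1))) = Add(Mul(0, Rational(-1, 210)), Mul(-244, Rational(1, 93))) = Add(0, Rational(-244, 93)) = Rational(-244, 93) ≈ -2.6237)
x = Rational(95, 46) (x = Mul(190, Pow(92, -1)) = Mul(190, Rational(1, 92)) = Rational(95, 46) ≈ 2.0652)
Add(x, Mul(-1, D)) = Add(Rational(95, 46), Mul(-1, Rational(-244, 93))) = Add(Rational(95, 46), Rational(244, 93)) = Rational(20059, 4278)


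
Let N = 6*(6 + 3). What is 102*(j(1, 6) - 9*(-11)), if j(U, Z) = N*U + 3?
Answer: 15912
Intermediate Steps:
N = 54 (N = 6*9 = 54)
j(U, Z) = 3 + 54*U (j(U, Z) = 54*U + 3 = 3 + 54*U)
102*(j(1, 6) - 9*(-11)) = 102*((3 + 54*1) - 9*(-11)) = 102*((3 + 54) + 99) = 102*(57 + 99) = 102*156 = 15912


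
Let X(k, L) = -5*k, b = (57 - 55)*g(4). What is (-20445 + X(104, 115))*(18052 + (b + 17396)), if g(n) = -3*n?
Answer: -742664160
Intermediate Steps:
b = -24 (b = (57 - 55)*(-3*4) = 2*(-12) = -24)
(-20445 + X(104, 115))*(18052 + (b + 17396)) = (-20445 - 5*104)*(18052 + (-24 + 17396)) = (-20445 - 520)*(18052 + 17372) = -20965*35424 = -742664160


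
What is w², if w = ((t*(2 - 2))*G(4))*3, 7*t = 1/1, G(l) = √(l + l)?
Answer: 0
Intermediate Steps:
G(l) = √2*√l (G(l) = √(2*l) = √2*√l)
t = ⅐ (t = (⅐)/1 = (⅐)*1 = ⅐ ≈ 0.14286)
w = 0 (w = (((2 - 2)/7)*(√2*√4))*3 = (((⅐)*0)*(√2*2))*3 = (0*(2*√2))*3 = 0*3 = 0)
w² = 0² = 0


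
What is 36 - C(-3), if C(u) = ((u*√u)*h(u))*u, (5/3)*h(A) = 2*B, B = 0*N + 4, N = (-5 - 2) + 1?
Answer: 36 - 216*I*√3/5 ≈ 36.0 - 74.825*I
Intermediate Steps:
N = -6 (N = -7 + 1 = -6)
B = 4 (B = 0*(-6) + 4 = 0 + 4 = 4)
h(A) = 24/5 (h(A) = 3*(2*4)/5 = (⅗)*8 = 24/5)
C(u) = 24*u^(5/2)/5 (C(u) = ((u*√u)*(24/5))*u = (u^(3/2)*(24/5))*u = (24*u^(3/2)/5)*u = 24*u^(5/2)/5)
36 - C(-3) = 36 - 24*(-3)^(5/2)/5 = 36 - 24*9*I*√3/5 = 36 - 216*I*√3/5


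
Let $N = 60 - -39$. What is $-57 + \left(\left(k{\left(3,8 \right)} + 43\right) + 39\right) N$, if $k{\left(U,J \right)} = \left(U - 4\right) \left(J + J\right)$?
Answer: $6477$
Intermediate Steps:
$k{\left(U,J \right)} = 2 J \left(-4 + U\right)$ ($k{\left(U,J \right)} = \left(-4 + U\right) 2 J = 2 J \left(-4 + U\right)$)
$N = 99$ ($N = 60 + 39 = 99$)
$-57 + \left(\left(k{\left(3,8 \right)} + 43\right) + 39\right) N = -57 + \left(\left(2 \cdot 8 \left(-4 + 3\right) + 43\right) + 39\right) 99 = -57 + \left(\left(2 \cdot 8 \left(-1\right) + 43\right) + 39\right) 99 = -57 + \left(\left(-16 + 43\right) + 39\right) 99 = -57 + \left(27 + 39\right) 99 = -57 + 66 \cdot 99 = -57 + 6534 = 6477$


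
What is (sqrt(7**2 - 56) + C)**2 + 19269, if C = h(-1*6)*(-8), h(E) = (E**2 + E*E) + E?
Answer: 298046 - 1056*I*sqrt(7) ≈ 2.9805e+5 - 2793.9*I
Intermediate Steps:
h(E) = E + 2*E**2 (h(E) = (E**2 + E**2) + E = 2*E**2 + E = E + 2*E**2)
C = -528 (C = ((-1*6)*(1 + 2*(-1*6)))*(-8) = -6*(1 + 2*(-6))*(-8) = -6*(1 - 12)*(-8) = -6*(-11)*(-8) = 66*(-8) = -528)
(sqrt(7**2 - 56) + C)**2 + 19269 = (sqrt(7**2 - 56) - 528)**2 + 19269 = (sqrt(49 - 56) - 528)**2 + 19269 = (sqrt(-7) - 528)**2 + 19269 = (I*sqrt(7) - 528)**2 + 19269 = (-528 + I*sqrt(7))**2 + 19269 = 19269 + (-528 + I*sqrt(7))**2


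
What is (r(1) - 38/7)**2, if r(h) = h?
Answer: 961/49 ≈ 19.612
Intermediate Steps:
(r(1) - 38/7)**2 = (1 - 38/7)**2 = (-31/7)**2 = 961/49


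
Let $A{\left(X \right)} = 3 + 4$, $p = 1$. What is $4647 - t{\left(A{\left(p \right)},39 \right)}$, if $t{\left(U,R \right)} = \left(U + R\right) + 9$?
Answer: $4592$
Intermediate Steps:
$A{\left(X \right)} = 7$
$t{\left(U,R \right)} = 9 + R + U$ ($t{\left(U,R \right)} = \left(R + U\right) + 9 = 9 + R + U$)
$4647 - t{\left(A{\left(p \right)},39 \right)} = 4647 - \left(9 + 39 + 7\right) = 4647 - 55 = 4592$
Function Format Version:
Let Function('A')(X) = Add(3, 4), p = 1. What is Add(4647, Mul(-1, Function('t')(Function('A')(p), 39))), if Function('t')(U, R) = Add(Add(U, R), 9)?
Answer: 4592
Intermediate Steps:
Function('A')(X) = 7
Function('t')(U, R) = Add(9, R, U) (Function('t')(U, R) = Add(Add(R, U), 9) = Add(9, R, U))
Add(4647, Mul(-1, Function('t')(Function('A')(p), 39))) = Add(4647, Mul(-1, Add(9, 39, 7))) = Add(4647, Mul(-1, 55)) = Add(4647, -55) = 4592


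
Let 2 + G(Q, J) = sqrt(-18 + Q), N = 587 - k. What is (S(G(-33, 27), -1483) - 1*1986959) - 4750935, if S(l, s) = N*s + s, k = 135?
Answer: -7409693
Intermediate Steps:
N = 452 (N = 587 - 1*135 = 587 - 135 = 452)
G(Q, J) = -2 + sqrt(-18 + Q)
S(l, s) = 453*s (S(l, s) = 452*s + s = 453*s)
(S(G(-33, 27), -1483) - 1*1986959) - 4750935 = (453*(-1483) - 1*1986959) - 4750935 = (-671799 - 1986959) - 4750935 = -2658758 - 4750935 = -7409693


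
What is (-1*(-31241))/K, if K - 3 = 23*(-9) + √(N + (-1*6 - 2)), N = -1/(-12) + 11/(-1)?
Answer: -76477968/499619 - 62482*I*√681/499619 ≈ -153.07 - 3.2635*I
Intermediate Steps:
N = -131/12 (N = -1*(-1/12) + 11*(-1) = 1/12 - 11 = -131/12 ≈ -10.917)
K = -204 + I*√681/6 (K = 3 + (23*(-9) + √(-131/12 + (-1*6 - 2))) = 3 + (-207 + √(-131/12 + (-6 - 2))) = 3 + (-207 + √(-131/12 - 8)) = 3 + (-207 + √(-227/12)) = 3 + (-207 + I*√681/6) = -204 + I*√681/6 ≈ -204.0 + 4.3493*I)
(-1*(-31241))/K = (-1*(-31241))/(-204 + I*√681/6) = 31241/(-204 + I*√681/6)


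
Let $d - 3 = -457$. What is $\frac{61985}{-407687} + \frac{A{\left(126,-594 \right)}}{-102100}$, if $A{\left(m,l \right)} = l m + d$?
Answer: $\frac{1740667659}{2973203050} \approx 0.58545$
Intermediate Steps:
$d = -454$ ($d = 3 - 457 = -454$)
$A{\left(m,l \right)} = -454 + l m$ ($A{\left(m,l \right)} = l m - 454 = -454 + l m$)
$\frac{61985}{-407687} + \frac{A{\left(126,-594 \right)}}{-102100} = \frac{61985}{-407687} + \frac{-454 - 74844}{-102100} = 61985 \left(- \frac{1}{407687}\right) + \left(-454 - 74844\right) \left(- \frac{1}{102100}\right) = - \frac{8855}{58241} - - \frac{37649}{51050} = - \frac{8855}{58241} + \frac{37649}{51050} = \frac{1740667659}{2973203050}$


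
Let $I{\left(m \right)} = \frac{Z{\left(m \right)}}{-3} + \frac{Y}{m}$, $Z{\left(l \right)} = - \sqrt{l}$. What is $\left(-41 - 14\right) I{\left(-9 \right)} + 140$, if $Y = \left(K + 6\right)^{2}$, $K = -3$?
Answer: $195 - 55 i \approx 195.0 - 55.0 i$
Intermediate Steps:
$Y = 9$ ($Y = \left(-3 + 6\right)^{2} = 3^{2} = 9$)
$I{\left(m \right)} = \frac{9}{m} + \frac{\sqrt{m}}{3}$ ($I{\left(m \right)} = \frac{\left(-1\right) \sqrt{m}}{-3} + \frac{9}{m} = - \sqrt{m} \left(- \frac{1}{3}\right) + \frac{9}{m} = \frac{\sqrt{m}}{3} + \frac{9}{m} = \frac{9}{m} + \frac{\sqrt{m}}{3}$)
$\left(-41 - 14\right) I{\left(-9 \right)} + 140 = \left(-41 - 14\right) \frac{27 + \left(-9\right)^{\frac{3}{2}}}{3 \left(-9\right)} + 140 = - 55 \cdot \frac{1}{3} \left(- \frac{1}{9}\right) \left(27 - 27 i\right) + 140 = - 55 \left(-1 + i\right) + 140 = \left(55 - 55 i\right) + 140 = 195 - 55 i$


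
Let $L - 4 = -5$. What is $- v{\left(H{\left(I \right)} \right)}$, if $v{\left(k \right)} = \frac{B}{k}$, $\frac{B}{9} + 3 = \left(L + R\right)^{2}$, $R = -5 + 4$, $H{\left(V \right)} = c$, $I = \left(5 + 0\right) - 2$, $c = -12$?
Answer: $\frac{3}{4} \approx 0.75$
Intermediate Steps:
$L = -1$ ($L = 4 - 5 = -1$)
$I = 3$ ($I = 5 - 2 = 3$)
$H{\left(V \right)} = -12$
$R = -1$
$B = 9$ ($B = -27 + 9 \left(-1 - 1\right)^{2} = -27 + 9 \left(-2\right)^{2} = -27 + 9 \cdot 4 = -27 + 36 = 9$)
$v{\left(k \right)} = \frac{9}{k}$
$- v{\left(H{\left(I \right)} \right)} = - \frac{9}{-12} = - \frac{9 \left(-1\right)}{12} = \left(-1\right) \left(- \frac{3}{4}\right) = \frac{3}{4}$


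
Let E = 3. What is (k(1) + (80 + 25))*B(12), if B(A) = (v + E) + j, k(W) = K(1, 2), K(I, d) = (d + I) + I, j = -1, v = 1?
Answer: 327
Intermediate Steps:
K(I, d) = d + 2*I (K(I, d) = (I + d) + I = d + 2*I)
k(W) = 4 (k(W) = 2 + 2*1 = 2 + 2 = 4)
B(A) = 3 (B(A) = (1 + 3) - 1 = 4 - 1 = 3)
(k(1) + (80 + 25))*B(12) = (4 + (80 + 25))*3 = (4 + 105)*3 = 109*3 = 327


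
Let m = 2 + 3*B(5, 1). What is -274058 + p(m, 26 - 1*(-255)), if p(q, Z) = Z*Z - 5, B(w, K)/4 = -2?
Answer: -195102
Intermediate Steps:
B(w, K) = -8 (B(w, K) = 4*(-2) = -8)
m = -22 (m = 2 + 3*(-8) = 2 - 24 = -22)
p(q, Z) = -5 + Z² (p(q, Z) = Z² - 5 = -5 + Z²)
-274058 + p(m, 26 - 1*(-255)) = -274058 + (-5 + (26 - 1*(-255))²) = -274058 + (-5 + (26 + 255)²) = -274058 + (-5 + 281²) = -274058 + (-5 + 78961) = -274058 + 78956 = -195102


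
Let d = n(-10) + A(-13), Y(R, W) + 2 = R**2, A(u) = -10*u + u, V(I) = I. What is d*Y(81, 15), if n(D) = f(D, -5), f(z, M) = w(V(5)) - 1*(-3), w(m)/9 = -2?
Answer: 669018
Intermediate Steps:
w(m) = -18 (w(m) = 9*(-2) = -18)
A(u) = -9*u
Y(R, W) = -2 + R**2
f(z, M) = -15 (f(z, M) = -18 - 1*(-3) = -18 + 3 = -15)
n(D) = -15
d = 102 (d = -15 - 9*(-13) = -15 + 117 = 102)
d*Y(81, 15) = 102*(-2 + 81**2) = 102*(-2 + 6561) = 102*6559 = 669018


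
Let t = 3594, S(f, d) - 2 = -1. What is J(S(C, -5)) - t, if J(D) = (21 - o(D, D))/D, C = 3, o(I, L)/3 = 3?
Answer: -3582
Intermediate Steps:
o(I, L) = 9 (o(I, L) = 3*3 = 9)
S(f, d) = 1 (S(f, d) = 2 - 1 = 1)
J(D) = 12/D (J(D) = (21 - 1*9)/D = (21 - 9)/D = 12/D)
J(S(C, -5)) - t = 12/1 - 1*3594 = 12*1 - 3594 = 12 - 3594 = -3582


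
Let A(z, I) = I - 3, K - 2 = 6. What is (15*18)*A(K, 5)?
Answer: 540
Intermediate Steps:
K = 8 (K = 2 + 6 = 8)
A(z, I) = -3 + I
(15*18)*A(K, 5) = (15*18)*(-3 + 5) = 270*2 = 540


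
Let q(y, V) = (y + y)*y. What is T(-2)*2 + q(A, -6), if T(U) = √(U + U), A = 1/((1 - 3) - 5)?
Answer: 2/49 + 4*I ≈ 0.040816 + 4.0*I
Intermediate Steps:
A = -⅐ (A = 1/(-2 - 5) = 1/(-7) = -⅐ ≈ -0.14286)
T(U) = √2*√U (T(U) = √(2*U) = √2*√U)
q(y, V) = 2*y² (q(y, V) = (2*y)*y = 2*y²)
T(-2)*2 + q(A, -6) = (√2*√(-2))*2 + 2*(-⅐)² = (√2*(I*√2))*2 + 2*(1/49) = (2*I)*2 + 2/49 = 4*I + 2/49 = 2/49 + 4*I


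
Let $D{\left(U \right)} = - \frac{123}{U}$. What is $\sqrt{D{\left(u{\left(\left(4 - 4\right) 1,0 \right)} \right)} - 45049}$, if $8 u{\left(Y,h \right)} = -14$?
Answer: $\frac{i \sqrt{2203957}}{7} \approx 212.08 i$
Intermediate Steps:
$u{\left(Y,h \right)} = - \frac{7}{4}$ ($u{\left(Y,h \right)} = \frac{1}{8} \left(-14\right) = - \frac{7}{4}$)
$\sqrt{D{\left(u{\left(\left(4 - 4\right) 1,0 \right)} \right)} - 45049} = \sqrt{- \frac{123}{- \frac{7}{4}} - 45049} = \sqrt{\left(-123\right) \left(- \frac{4}{7}\right) - 45049} = \sqrt{\frac{492}{7} - 45049} = \sqrt{- \frac{314851}{7}} = \frac{i \sqrt{2203957}}{7}$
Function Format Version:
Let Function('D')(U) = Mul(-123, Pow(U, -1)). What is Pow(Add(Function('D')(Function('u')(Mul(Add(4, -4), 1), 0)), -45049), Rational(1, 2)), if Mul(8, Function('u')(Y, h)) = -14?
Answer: Mul(Rational(1, 7), I, Pow(2203957, Rational(1, 2))) ≈ Mul(212.08, I)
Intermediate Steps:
Function('u')(Y, h) = Rational(-7, 4) (Function('u')(Y, h) = Mul(Rational(1, 8), -14) = Rational(-7, 4))
Pow(Add(Function('D')(Function('u')(Mul(Add(4, -4), 1), 0)), -45049), Rational(1, 2)) = Pow(Add(Mul(-123, Pow(Rational(-7, 4), -1)), -45049), Rational(1, 2)) = Pow(Add(Mul(-123, Rational(-4, 7)), -45049), Rational(1, 2)) = Pow(Add(Rational(492, 7), -45049), Rational(1, 2)) = Pow(Rational(-314851, 7), Rational(1, 2)) = Mul(Rational(1, 7), I, Pow(2203957, Rational(1, 2)))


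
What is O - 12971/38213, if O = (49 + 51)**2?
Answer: 54588147/5459 ≈ 9999.7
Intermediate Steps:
O = 10000 (O = 100**2 = 10000)
O - 12971/38213 = 10000 - 12971/38213 = 10000 - 1*1853/5459 = 10000 - 1853/5459 = 54588147/5459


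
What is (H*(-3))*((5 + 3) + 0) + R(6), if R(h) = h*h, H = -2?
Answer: 84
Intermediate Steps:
R(h) = h²
(H*(-3))*((5 + 3) + 0) + R(6) = (-2*(-3))*((5 + 3) + 0) + 6² = 6*(8 + 0) + 36 = 6*8 + 36 = 48 + 36 = 84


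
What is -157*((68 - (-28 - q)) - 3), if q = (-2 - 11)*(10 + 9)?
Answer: 24178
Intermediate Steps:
q = -247 (q = -13*19 = -247)
-157*((68 - (-28 - q)) - 3) = -157*((68 - (-28 - 1*(-247))) - 3) = -157*((68 - (-28 + 247)) - 3) = -157*((68 - 1*219) - 3) = -157*((68 - 219) - 3) = -157*(-151 - 3) = -157*(-154) = 24178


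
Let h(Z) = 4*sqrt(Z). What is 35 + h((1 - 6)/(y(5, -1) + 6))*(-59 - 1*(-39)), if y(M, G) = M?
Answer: 35 - 80*I*sqrt(55)/11 ≈ 35.0 - 53.936*I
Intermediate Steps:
35 + h((1 - 6)/(y(5, -1) + 6))*(-59 - 1*(-39)) = 35 + (4*sqrt((1 - 6)/(5 + 6)))*(-59 - 1*(-39)) = 35 + (4*sqrt(-5/11))*(-59 + 39) = 35 + (4*sqrt(-5*1/11))*(-20) = 35 + (4*sqrt(-5/11))*(-20) = 35 + (4*(I*sqrt(55)/11))*(-20) = 35 + (4*I*sqrt(55)/11)*(-20) = 35 - 80*I*sqrt(55)/11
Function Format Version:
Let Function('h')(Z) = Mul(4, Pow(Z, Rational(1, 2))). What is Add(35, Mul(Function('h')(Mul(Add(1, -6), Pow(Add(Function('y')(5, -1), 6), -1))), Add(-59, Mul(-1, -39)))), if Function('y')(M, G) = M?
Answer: Add(35, Mul(Rational(-80, 11), I, Pow(55, Rational(1, 2)))) ≈ Add(35.000, Mul(-53.936, I))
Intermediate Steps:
Add(35, Mul(Function('h')(Mul(Add(1, -6), Pow(Add(Function('y')(5, -1), 6), -1))), Add(-59, Mul(-1, -39)))) = Add(35, Mul(Mul(4, Pow(Mul(Add(1, -6), Pow(Add(5, 6), -1)), Rational(1, 2))), Add(-59, Mul(-1, -39)))) = Add(35, Mul(Mul(4, Pow(Mul(-5, Pow(11, -1)), Rational(1, 2))), Add(-59, 39))) = Add(35, Mul(Mul(4, Pow(Mul(-5, Rational(1, 11)), Rational(1, 2))), -20)) = Add(35, Mul(Mul(4, Pow(Rational(-5, 11), Rational(1, 2))), -20)) = Add(35, Mul(Mul(4, Mul(Rational(1, 11), I, Pow(55, Rational(1, 2)))), -20)) = Add(35, Mul(Mul(Rational(4, 11), I, Pow(55, Rational(1, 2))), -20)) = Add(35, Mul(Rational(-80, 11), I, Pow(55, Rational(1, 2))))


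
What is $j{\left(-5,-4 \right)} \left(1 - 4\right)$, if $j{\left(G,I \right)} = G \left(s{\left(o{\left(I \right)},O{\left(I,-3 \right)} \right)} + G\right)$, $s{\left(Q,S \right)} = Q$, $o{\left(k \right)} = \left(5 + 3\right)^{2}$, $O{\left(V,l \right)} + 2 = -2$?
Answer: $885$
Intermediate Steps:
$O{\left(V,l \right)} = -4$ ($O{\left(V,l \right)} = -2 - 2 = -4$)
$o{\left(k \right)} = 64$ ($o{\left(k \right)} = 8^{2} = 64$)
$j{\left(G,I \right)} = G \left(64 + G\right)$
$j{\left(-5,-4 \right)} \left(1 - 4\right) = - 5 \left(64 - 5\right) \left(1 - 4\right) = \left(-5\right) 59 \left(1 - 4\right) = \left(-295\right) \left(-3\right) = 885$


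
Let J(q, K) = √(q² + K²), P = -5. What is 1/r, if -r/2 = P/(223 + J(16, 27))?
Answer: 223/10 + √985/10 ≈ 25.438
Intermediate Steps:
J(q, K) = √(K² + q²)
r = 10/(223 + √985) (r = -(-10)/(223 + √(27² + 16²)) = -(-10)/(223 + √(729 + 256)) = -(-10)/(223 + √985) = 10/(223 + √985) ≈ 0.039311)
1/r = 1/(1115/24372 - 5*√985/24372)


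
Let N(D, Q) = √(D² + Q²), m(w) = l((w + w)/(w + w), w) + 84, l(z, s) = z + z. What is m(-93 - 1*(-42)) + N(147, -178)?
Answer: 86 + √53293 ≈ 316.85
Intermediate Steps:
l(z, s) = 2*z
m(w) = 86 (m(w) = 2*((w + w)/(w + w)) + 84 = 2*((2*w)/((2*w))) + 84 = 2*((2*w)*(1/(2*w))) + 84 = 2*1 + 84 = 2 + 84 = 86)
m(-93 - 1*(-42)) + N(147, -178) = 86 + √(147² + (-178)²) = 86 + √(21609 + 31684) = 86 + √53293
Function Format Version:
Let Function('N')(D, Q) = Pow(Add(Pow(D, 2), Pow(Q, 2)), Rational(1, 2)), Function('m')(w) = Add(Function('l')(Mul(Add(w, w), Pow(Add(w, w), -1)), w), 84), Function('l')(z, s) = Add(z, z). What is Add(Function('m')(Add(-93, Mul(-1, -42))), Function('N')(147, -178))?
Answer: Add(86, Pow(53293, Rational(1, 2))) ≈ 316.85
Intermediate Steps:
Function('l')(z, s) = Mul(2, z)
Function('m')(w) = 86 (Function('m')(w) = Add(Mul(2, Mul(Add(w, w), Pow(Add(w, w), -1))), 84) = Add(Mul(2, Mul(Mul(2, w), Pow(Mul(2, w), -1))), 84) = Add(Mul(2, Mul(Mul(2, w), Mul(Rational(1, 2), Pow(w, -1)))), 84) = Add(Mul(2, 1), 84) = Add(2, 84) = 86)
Add(Function('m')(Add(-93, Mul(-1, -42))), Function('N')(147, -178)) = Add(86, Pow(Add(Pow(147, 2), Pow(-178, 2)), Rational(1, 2))) = Add(86, Pow(Add(21609, 31684), Rational(1, 2))) = Add(86, Pow(53293, Rational(1, 2)))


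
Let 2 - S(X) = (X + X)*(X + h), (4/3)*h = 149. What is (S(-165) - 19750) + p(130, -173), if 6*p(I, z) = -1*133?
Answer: -112028/3 ≈ -37343.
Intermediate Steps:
h = 447/4 (h = (¾)*149 = 447/4 ≈ 111.75)
S(X) = 2 - 2*X*(447/4 + X) (S(X) = 2 - (X + X)*(X + 447/4) = 2 - 2*X*(447/4 + X))
p(I, z) = -133/6 (p(I, z) = (-1*133)/6 = (⅙)*(-133) = -133/6)
(S(-165) - 19750) + p(130, -173) = ((2 - 2*(-165)² - 447/2*(-165)) - 19750) - 133/6 = ((2 - 2*27225 + 73755/2) - 19750) - 133/6 = ((2 - 54450 + 73755/2) - 19750) - 133/6 = (-35141/2 - 19750) - 133/6 = -74641/2 - 133/6 = -112028/3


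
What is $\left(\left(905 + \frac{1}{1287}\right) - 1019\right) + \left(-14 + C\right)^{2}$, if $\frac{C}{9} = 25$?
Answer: $\frac{57151810}{1287} \approx 44407.0$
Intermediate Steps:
$C = 225$ ($C = 9 \cdot 25 = 225$)
$\left(\left(905 + \frac{1}{1287}\right) - 1019\right) + \left(-14 + C\right)^{2} = \left(\left(905 + \frac{1}{1287}\right) - 1019\right) + \left(-14 + 225\right)^{2} = \left(\left(905 + \frac{1}{1287}\right) - 1019\right) + 211^{2} = \left(\frac{1164736}{1287} - 1019\right) + 44521 = - \frac{146717}{1287} + 44521 = \frac{57151810}{1287}$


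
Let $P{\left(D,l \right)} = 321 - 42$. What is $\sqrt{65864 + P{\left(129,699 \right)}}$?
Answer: $\sqrt{66143} \approx 257.18$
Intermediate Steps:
$P{\left(D,l \right)} = 279$ ($P{\left(D,l \right)} = 321 - 42 = 279$)
$\sqrt{65864 + P{\left(129,699 \right)}} = \sqrt{65864 + 279} = \sqrt{66143}$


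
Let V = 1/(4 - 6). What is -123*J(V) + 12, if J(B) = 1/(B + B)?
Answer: 135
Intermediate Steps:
V = -½ (V = 1/(-2) = -½ ≈ -0.50000)
J(B) = 1/(2*B)
-123*J(V) + 12 = -123/(2*(-½)) + 12 = -123*(-2)/2 + 12 = -123*(-1) + 12 = 123 + 12 = 135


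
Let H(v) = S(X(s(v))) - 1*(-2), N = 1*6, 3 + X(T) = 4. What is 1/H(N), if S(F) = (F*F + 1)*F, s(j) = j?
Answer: 1/4 ≈ 0.25000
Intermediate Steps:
X(T) = 1 (X(T) = -3 + 4 = 1)
S(F) = F*(1 + F**2) (S(F) = (F**2 + 1)*F = (1 + F**2)*F = F*(1 + F**2))
N = 6
H(v) = 4 (H(v) = (1 + 1**3) - 1*(-2) = (1 + 1) + 2 = 2 + 2 = 4)
1/H(N) = 1/4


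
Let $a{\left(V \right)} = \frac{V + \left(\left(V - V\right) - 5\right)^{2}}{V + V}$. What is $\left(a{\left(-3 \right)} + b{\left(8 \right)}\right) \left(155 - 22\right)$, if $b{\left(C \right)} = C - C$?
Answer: $- \frac{1463}{3} \approx -487.67$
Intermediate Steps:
$b{\left(C \right)} = 0$
$a{\left(V \right)} = \frac{25 + V}{2 V}$ ($a{\left(V \right)} = \frac{V + \left(0 - 5\right)^{2}}{2 V} = \left(V + \left(-5\right)^{2}\right) \frac{1}{2 V} = \left(V + 25\right) \frac{1}{2 V} = \left(25 + V\right) \frac{1}{2 V} = \frac{25 + V}{2 V}$)
$\left(a{\left(-3 \right)} + b{\left(8 \right)}\right) \left(155 - 22\right) = \left(\frac{25 - 3}{2 \left(-3\right)} + 0\right) \left(155 - 22\right) = \left(\frac{1}{2} \left(- \frac{1}{3}\right) 22 + 0\right) 133 = \left(- \frac{11}{3} + 0\right) 133 = \left(- \frac{11}{3}\right) 133 = - \frac{1463}{3}$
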